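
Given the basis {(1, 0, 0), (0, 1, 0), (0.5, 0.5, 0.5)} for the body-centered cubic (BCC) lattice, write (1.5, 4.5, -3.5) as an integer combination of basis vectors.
5b₁ + 8b₂ - 7b₃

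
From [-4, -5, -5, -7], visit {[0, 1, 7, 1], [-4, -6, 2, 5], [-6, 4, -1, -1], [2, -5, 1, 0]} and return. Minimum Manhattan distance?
88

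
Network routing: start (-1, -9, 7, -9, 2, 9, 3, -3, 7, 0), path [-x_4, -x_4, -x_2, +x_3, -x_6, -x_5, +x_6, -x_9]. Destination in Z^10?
(-1, -10, 8, -11, 1, 9, 3, -3, 6, 0)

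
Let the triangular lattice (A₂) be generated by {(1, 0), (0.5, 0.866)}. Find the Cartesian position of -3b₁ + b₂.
(-2.5, 0.866)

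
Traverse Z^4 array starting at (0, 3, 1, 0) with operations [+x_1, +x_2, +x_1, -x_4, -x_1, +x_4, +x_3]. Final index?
(1, 4, 2, 0)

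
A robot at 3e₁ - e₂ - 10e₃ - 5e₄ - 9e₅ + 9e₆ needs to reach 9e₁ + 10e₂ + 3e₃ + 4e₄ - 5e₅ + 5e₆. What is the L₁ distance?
47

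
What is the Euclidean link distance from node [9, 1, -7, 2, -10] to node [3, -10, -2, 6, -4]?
15.2971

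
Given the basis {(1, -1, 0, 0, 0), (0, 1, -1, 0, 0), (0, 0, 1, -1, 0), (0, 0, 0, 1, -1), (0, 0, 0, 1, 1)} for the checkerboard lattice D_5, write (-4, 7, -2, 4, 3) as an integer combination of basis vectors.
-4b₁ + 3b₂ + b₃ + b₄ + 4b₅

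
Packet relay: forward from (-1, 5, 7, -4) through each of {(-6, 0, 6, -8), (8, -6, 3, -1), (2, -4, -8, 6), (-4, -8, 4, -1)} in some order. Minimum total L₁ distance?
75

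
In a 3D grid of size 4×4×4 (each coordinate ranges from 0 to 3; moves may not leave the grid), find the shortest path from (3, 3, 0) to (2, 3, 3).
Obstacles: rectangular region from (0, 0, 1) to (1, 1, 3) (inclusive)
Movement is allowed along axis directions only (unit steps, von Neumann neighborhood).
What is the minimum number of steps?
4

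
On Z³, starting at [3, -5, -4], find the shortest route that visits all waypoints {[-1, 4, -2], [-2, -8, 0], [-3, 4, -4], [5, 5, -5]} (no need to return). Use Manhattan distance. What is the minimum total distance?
41
(one optimal route: (3, -5, -4) → (-2, -8, 0) → (-1, 4, -2) → (-3, 4, -4) → (5, 5, -5))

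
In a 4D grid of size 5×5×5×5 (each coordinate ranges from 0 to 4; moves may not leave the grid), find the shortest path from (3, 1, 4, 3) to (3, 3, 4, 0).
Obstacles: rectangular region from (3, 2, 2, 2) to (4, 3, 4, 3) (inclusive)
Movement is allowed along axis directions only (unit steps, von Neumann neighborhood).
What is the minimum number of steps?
5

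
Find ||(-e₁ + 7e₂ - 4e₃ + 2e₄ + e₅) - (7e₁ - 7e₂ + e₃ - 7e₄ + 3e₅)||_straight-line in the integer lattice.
19.2354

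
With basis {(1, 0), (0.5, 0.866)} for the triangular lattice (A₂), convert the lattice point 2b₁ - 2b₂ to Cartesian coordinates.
(1, -1.732)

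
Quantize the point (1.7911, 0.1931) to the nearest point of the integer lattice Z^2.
(2, 0)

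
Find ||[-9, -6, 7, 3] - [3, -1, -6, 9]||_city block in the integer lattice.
36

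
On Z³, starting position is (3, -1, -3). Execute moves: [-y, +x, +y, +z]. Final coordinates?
(4, -1, -2)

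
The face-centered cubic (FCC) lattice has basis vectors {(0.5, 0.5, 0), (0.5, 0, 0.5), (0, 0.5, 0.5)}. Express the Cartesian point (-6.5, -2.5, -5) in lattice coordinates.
-4b₁ - 9b₂ - b₃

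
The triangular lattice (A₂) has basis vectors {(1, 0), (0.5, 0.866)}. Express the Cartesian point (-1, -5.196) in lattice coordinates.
2b₁ - 6b₂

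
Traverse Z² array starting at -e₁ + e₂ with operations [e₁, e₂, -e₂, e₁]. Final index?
(1, 1)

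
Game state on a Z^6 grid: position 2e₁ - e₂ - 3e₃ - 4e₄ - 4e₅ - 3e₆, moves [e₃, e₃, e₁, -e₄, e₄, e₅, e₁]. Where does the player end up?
(4, -1, -1, -4, -3, -3)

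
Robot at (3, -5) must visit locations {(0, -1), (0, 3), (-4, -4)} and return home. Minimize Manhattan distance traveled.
30
(one optimal route: (3, -5) → (0, -1) → (0, 3) → (-4, -4) → (3, -5))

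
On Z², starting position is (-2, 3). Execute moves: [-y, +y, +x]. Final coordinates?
(-1, 3)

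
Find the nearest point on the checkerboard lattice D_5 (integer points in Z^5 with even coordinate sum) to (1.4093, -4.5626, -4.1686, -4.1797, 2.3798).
(1, -5, -4, -4, 2)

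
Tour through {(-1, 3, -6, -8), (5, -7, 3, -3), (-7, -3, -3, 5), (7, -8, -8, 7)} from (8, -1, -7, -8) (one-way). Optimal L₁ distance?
92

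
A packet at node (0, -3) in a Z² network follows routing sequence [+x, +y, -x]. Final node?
(0, -2)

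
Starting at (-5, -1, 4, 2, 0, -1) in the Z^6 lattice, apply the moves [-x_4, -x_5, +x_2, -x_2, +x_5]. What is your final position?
(-5, -1, 4, 1, 0, -1)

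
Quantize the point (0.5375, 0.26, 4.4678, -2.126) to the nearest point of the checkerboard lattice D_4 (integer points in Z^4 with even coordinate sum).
(1, 0, 5, -2)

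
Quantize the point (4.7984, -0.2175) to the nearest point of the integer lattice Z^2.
(5, 0)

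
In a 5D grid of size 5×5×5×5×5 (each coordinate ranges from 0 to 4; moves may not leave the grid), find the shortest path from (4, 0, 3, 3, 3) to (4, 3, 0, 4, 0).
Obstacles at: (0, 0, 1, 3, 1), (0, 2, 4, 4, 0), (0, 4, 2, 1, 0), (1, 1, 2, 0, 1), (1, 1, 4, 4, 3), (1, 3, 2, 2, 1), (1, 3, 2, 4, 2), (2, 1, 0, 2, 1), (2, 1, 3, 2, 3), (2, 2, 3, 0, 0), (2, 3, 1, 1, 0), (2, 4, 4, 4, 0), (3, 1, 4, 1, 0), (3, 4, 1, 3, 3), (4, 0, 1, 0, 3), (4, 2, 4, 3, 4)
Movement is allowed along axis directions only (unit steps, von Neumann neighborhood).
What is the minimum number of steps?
10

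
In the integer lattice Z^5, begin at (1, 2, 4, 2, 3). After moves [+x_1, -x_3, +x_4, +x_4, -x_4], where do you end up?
(2, 2, 3, 3, 3)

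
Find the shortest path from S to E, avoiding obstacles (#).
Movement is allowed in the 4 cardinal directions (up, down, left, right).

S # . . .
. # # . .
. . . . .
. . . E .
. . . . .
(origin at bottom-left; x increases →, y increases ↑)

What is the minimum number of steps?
6
(one shortest path: (0, 4) → (0, 3) → (0, 2) → (1, 2) → (2, 2) → (3, 2) → (3, 1))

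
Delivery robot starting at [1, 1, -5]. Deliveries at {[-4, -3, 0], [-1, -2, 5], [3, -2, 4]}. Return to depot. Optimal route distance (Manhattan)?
42
(one optimal route: (1, 1, -5) → (-4, -3, 0) → (-1, -2, 5) → (3, -2, 4) → (1, 1, -5))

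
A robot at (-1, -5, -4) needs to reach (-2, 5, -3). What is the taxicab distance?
12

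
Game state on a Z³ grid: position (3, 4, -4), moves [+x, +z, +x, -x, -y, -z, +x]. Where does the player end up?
(5, 3, -4)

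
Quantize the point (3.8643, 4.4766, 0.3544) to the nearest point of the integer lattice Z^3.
(4, 4, 0)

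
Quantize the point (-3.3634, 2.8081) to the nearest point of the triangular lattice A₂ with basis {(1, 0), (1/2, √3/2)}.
(-3.5, 2.598)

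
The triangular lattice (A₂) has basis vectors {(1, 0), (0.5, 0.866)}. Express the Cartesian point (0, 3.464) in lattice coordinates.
-2b₁ + 4b₂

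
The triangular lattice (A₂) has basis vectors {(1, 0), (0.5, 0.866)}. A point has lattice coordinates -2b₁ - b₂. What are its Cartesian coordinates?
(-2.5, -0.866)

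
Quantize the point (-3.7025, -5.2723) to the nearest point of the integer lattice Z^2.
(-4, -5)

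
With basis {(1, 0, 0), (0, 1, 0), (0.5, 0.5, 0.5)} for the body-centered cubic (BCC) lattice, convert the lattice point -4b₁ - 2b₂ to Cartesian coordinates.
(-4, -2, 0)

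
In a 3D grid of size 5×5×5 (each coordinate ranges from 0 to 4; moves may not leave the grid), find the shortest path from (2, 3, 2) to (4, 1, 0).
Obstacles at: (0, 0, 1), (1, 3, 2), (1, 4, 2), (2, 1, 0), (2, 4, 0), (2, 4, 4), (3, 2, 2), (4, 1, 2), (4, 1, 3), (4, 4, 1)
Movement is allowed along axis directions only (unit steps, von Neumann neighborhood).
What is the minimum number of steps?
6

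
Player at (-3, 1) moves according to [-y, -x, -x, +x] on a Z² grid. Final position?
(-4, 0)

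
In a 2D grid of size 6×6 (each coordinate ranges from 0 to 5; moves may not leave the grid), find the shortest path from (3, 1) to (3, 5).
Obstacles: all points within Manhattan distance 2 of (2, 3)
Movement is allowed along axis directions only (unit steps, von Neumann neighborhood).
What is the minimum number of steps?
8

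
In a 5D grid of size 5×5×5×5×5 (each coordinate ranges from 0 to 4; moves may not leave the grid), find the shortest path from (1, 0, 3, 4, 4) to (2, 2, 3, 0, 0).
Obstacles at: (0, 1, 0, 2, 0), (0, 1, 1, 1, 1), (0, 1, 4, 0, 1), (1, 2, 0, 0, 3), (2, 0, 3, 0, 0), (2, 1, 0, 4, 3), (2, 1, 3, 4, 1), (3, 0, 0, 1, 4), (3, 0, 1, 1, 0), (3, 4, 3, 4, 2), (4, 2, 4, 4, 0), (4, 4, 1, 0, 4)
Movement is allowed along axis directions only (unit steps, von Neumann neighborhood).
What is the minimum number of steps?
11
(one shortest path: (1, 0, 3, 4, 4) → (2, 0, 3, 4, 4) → (2, 1, 3, 4, 4) → (2, 2, 3, 4, 4) → (2, 2, 3, 3, 4) → (2, 2, 3, 2, 4) → (2, 2, 3, 1, 4) → (2, 2, 3, 0, 4) → (2, 2, 3, 0, 3) → (2, 2, 3, 0, 2) → (2, 2, 3, 0, 1) → (2, 2, 3, 0, 0))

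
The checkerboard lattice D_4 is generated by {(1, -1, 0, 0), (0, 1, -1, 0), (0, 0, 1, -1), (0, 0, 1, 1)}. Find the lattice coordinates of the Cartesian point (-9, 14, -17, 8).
-9b₁ + 5b₂ - 10b₃ - 2b₄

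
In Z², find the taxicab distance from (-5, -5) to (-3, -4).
3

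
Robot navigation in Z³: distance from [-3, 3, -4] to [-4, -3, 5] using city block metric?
16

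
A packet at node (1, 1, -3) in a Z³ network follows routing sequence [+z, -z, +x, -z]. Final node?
(2, 1, -4)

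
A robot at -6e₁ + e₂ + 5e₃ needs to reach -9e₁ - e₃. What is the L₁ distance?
10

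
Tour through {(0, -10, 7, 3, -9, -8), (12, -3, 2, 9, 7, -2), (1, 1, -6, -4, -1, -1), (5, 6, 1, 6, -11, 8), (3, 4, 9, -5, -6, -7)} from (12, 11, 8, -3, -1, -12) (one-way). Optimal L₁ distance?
198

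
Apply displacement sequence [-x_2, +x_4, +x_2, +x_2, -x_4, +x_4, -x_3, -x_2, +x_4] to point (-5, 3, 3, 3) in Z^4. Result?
(-5, 3, 2, 5)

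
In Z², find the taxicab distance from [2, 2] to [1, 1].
2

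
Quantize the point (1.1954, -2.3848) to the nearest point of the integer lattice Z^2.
(1, -2)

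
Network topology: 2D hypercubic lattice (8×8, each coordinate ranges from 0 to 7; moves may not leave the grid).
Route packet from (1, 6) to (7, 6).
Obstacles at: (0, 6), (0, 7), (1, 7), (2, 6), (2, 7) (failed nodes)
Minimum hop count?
8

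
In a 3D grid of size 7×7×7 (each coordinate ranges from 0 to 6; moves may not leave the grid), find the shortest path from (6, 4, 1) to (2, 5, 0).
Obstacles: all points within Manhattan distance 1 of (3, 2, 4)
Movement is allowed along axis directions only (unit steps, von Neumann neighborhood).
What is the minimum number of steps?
6
(one shortest path: (6, 4, 1) → (5, 4, 1) → (4, 4, 1) → (3, 4, 1) → (2, 4, 1) → (2, 5, 1) → (2, 5, 0))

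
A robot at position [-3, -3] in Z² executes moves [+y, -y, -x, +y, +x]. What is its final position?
(-3, -2)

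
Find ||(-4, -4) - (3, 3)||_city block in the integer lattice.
14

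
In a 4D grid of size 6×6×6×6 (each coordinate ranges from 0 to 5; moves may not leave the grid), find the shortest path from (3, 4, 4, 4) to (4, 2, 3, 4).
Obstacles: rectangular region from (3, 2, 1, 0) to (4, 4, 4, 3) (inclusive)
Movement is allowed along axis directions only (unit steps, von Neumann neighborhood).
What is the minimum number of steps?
4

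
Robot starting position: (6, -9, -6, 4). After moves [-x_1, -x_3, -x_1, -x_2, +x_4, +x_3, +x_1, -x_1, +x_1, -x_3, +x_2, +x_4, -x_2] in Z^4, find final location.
(5, -10, -7, 6)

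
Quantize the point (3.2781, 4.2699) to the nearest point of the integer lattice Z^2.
(3, 4)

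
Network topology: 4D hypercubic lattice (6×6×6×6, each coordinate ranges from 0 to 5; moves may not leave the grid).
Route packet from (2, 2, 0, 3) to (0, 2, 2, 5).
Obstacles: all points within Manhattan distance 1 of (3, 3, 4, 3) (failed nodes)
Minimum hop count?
6
(one shortest path: (2, 2, 0, 3) → (1, 2, 0, 3) → (0, 2, 0, 3) → (0, 2, 1, 3) → (0, 2, 2, 3) → (0, 2, 2, 4) → (0, 2, 2, 5))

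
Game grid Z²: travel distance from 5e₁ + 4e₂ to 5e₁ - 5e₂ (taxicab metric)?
9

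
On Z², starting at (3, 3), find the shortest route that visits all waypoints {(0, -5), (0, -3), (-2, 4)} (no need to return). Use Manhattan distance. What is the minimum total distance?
17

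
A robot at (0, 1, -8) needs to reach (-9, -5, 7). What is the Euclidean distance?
18.4932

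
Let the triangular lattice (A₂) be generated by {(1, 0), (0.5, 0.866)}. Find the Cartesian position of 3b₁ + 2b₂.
(4, 1.732)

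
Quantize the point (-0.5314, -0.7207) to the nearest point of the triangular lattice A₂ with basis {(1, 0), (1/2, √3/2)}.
(-0.5, -0.866)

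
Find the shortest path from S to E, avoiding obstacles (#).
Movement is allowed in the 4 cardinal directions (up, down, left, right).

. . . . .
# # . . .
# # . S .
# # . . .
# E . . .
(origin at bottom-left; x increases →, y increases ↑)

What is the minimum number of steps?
4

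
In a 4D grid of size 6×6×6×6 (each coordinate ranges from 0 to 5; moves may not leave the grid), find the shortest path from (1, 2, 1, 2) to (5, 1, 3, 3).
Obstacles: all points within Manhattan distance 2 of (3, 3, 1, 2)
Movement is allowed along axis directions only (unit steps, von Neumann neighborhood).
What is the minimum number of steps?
8
(one shortest path: (1, 2, 1, 2) → (1, 1, 1, 2) → (2, 1, 1, 2) → (2, 1, 2, 2) → (3, 1, 2, 2) → (4, 1, 2, 2) → (5, 1, 2, 2) → (5, 1, 3, 2) → (5, 1, 3, 3))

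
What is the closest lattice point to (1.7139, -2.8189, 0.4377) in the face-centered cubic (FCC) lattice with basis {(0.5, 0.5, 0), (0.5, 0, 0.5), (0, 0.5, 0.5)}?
(1.5, -3, 0.5)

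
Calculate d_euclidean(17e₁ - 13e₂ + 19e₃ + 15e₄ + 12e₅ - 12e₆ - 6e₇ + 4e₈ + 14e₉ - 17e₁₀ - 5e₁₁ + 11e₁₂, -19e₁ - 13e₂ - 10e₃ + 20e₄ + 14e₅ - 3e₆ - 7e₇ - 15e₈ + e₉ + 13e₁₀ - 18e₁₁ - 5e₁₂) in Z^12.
64.0547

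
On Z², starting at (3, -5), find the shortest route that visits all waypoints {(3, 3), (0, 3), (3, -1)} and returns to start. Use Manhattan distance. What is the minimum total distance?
22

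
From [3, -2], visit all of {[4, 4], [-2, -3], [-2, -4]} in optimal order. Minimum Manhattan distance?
21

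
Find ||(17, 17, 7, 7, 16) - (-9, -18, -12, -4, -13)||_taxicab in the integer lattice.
120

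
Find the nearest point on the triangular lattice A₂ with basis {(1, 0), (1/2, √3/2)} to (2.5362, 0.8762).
(2.5, 0.866)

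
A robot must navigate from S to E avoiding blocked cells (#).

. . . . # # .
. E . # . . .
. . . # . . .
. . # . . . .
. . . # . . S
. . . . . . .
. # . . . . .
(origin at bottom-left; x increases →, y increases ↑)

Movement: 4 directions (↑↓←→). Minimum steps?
10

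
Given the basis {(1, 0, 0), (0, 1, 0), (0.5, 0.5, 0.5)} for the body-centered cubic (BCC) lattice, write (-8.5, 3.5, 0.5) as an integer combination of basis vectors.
-9b₁ + 3b₂ + b₃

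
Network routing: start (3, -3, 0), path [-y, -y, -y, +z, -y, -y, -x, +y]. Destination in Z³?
(2, -7, 1)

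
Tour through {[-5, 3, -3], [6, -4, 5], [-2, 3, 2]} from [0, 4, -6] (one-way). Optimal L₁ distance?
35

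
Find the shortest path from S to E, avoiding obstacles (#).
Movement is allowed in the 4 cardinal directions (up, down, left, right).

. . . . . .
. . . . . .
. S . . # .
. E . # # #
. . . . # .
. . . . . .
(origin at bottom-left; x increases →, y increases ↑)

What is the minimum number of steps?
1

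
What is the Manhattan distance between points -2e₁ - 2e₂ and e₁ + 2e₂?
7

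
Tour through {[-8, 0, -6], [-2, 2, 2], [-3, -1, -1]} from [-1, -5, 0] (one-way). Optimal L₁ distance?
28
(one optimal route: (-1, -5, 0) → (-2, 2, 2) → (-3, -1, -1) → (-8, 0, -6))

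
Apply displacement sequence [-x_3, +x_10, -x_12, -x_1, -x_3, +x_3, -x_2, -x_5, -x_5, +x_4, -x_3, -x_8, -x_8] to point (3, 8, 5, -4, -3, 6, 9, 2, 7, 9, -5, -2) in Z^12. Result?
(2, 7, 3, -3, -5, 6, 9, 0, 7, 10, -5, -3)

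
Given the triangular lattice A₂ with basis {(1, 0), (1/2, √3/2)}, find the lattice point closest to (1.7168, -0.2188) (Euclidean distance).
(2, 0)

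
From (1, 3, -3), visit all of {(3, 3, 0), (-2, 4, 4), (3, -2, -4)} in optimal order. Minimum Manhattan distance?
27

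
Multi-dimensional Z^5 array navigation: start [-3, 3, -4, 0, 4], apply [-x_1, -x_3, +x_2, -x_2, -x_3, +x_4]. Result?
(-4, 3, -6, 1, 4)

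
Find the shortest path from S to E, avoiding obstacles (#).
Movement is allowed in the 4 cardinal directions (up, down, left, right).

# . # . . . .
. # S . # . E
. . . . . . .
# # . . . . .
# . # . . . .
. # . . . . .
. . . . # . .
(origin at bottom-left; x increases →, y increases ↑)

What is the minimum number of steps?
6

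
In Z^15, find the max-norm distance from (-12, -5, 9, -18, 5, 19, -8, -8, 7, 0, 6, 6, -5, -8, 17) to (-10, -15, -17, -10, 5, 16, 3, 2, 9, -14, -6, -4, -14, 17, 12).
26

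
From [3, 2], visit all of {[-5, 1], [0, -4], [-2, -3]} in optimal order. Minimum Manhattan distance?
19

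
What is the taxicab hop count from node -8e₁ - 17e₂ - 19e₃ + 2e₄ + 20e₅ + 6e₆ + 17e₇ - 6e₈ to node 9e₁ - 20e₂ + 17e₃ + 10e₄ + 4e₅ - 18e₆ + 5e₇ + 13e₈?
135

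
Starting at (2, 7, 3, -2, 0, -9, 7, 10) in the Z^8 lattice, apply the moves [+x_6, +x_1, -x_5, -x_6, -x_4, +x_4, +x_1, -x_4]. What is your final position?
(4, 7, 3, -3, -1, -9, 7, 10)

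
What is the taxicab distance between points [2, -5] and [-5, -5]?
7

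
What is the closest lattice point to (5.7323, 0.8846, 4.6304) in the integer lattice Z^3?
(6, 1, 5)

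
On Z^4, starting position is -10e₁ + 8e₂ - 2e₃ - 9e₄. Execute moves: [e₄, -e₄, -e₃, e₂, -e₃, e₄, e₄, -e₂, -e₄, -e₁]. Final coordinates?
(-11, 8, -4, -8)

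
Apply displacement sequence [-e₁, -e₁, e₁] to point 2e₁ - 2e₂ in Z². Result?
(1, -2)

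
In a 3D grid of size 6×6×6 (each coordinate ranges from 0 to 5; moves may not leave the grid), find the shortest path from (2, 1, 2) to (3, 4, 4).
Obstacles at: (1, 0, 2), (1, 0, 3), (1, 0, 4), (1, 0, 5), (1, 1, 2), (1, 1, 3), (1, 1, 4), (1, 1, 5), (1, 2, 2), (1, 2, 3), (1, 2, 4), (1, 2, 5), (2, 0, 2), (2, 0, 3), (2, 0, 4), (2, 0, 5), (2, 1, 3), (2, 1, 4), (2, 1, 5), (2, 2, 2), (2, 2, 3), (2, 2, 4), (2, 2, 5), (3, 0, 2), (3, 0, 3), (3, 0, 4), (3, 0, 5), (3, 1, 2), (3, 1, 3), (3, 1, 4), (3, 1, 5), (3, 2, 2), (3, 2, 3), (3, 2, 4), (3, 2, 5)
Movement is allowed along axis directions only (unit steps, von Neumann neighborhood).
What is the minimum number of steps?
8
(one shortest path: (2, 1, 2) → (2, 1, 1) → (3, 1, 1) → (3, 2, 1) → (3, 3, 1) → (3, 4, 1) → (3, 4, 2) → (3, 4, 3) → (3, 4, 4))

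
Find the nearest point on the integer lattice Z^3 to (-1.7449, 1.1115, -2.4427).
(-2, 1, -2)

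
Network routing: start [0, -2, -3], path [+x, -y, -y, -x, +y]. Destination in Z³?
(0, -3, -3)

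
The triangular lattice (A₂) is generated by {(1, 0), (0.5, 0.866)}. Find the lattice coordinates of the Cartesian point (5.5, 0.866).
5b₁ + b₂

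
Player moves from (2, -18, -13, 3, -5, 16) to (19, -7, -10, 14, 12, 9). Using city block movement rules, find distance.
66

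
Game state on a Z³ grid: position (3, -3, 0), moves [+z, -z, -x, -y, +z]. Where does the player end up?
(2, -4, 1)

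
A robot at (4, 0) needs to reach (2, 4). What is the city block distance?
6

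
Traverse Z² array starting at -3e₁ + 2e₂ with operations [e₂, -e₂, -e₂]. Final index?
(-3, 1)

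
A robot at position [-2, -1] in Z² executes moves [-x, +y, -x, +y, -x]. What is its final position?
(-5, 1)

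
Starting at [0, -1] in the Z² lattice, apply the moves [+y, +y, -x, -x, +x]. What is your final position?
(-1, 1)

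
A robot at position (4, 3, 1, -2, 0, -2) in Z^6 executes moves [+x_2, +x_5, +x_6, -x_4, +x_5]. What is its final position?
(4, 4, 1, -3, 2, -1)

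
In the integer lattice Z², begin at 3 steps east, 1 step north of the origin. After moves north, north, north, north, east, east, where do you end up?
(5, 5)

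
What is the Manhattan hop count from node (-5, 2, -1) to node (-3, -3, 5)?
13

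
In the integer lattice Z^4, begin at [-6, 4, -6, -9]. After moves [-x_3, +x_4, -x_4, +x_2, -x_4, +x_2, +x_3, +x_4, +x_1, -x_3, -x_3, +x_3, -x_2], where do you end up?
(-5, 5, -7, -9)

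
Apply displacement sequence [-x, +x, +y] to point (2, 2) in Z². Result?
(2, 3)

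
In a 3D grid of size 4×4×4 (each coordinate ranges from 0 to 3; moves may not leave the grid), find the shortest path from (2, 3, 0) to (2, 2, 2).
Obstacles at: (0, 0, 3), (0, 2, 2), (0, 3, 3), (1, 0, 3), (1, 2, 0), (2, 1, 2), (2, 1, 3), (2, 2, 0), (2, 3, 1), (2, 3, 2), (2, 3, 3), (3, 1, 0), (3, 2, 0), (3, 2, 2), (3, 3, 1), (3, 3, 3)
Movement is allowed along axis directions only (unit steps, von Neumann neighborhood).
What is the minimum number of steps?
5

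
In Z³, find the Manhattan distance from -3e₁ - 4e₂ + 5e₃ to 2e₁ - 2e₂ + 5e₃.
7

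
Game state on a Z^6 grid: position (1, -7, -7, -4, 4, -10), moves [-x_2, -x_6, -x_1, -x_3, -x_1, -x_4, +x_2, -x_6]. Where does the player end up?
(-1, -7, -8, -5, 4, -12)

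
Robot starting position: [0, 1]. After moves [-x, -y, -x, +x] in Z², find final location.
(-1, 0)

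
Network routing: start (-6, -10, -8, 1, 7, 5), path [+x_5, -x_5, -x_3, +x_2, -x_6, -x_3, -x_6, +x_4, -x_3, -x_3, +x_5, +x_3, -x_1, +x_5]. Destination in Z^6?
(-7, -9, -11, 2, 9, 3)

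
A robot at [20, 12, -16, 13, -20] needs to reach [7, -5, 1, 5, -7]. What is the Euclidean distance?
31.305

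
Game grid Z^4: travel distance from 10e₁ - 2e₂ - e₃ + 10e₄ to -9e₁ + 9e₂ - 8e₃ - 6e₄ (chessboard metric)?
19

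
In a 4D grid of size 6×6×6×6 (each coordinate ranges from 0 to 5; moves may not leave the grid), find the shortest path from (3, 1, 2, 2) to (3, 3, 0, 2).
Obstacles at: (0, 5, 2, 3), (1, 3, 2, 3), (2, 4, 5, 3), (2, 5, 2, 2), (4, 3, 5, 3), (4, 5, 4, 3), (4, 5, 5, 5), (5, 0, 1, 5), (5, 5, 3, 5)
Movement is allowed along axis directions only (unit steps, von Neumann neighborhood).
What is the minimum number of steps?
4
(one shortest path: (3, 1, 2, 2) → (3, 2, 2, 2) → (3, 3, 2, 2) → (3, 3, 1, 2) → (3, 3, 0, 2))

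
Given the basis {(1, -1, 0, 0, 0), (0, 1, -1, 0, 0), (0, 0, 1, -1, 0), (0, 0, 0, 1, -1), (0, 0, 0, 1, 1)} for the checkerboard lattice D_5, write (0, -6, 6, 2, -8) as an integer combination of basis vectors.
-6b₂ + 5b₄ - 3b₅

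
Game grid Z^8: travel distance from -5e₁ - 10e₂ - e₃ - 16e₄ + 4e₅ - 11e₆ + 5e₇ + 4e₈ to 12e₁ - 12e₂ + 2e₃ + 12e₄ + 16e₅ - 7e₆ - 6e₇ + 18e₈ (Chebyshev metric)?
28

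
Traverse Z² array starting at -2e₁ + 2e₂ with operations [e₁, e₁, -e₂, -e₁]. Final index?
(-1, 1)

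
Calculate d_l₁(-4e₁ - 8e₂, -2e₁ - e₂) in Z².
9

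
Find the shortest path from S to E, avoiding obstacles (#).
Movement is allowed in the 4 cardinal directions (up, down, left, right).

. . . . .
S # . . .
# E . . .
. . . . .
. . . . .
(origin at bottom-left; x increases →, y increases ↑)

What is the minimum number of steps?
6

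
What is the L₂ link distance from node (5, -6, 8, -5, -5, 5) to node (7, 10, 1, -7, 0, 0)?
19.0526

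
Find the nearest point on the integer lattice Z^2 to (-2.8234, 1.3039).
(-3, 1)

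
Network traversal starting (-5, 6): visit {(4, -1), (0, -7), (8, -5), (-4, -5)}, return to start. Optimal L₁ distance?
52
(one optimal route: (-5, 6) → (4, -1) → (8, -5) → (0, -7) → (-4, -5) → (-5, 6))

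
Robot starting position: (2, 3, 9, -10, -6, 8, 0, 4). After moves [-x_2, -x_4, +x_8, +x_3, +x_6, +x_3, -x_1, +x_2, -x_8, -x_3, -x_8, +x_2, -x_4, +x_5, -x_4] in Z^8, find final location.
(1, 4, 10, -13, -5, 9, 0, 3)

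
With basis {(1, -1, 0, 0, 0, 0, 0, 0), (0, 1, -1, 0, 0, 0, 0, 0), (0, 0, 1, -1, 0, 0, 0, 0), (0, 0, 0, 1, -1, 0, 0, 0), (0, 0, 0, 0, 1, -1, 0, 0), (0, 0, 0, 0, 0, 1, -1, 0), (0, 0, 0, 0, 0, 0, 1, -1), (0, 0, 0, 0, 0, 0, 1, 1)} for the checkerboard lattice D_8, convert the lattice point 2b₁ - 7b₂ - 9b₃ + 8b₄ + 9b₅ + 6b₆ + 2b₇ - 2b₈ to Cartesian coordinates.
(2, -9, -2, 17, 1, -3, -6, -4)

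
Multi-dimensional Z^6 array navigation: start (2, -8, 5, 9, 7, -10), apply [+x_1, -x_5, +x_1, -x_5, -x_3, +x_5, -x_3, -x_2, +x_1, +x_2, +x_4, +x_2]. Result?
(5, -7, 3, 10, 6, -10)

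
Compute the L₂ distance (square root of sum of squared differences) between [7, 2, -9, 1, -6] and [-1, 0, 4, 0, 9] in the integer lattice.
21.5174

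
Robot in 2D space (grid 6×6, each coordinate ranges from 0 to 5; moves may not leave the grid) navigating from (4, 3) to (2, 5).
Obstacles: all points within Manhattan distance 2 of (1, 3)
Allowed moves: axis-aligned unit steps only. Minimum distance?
4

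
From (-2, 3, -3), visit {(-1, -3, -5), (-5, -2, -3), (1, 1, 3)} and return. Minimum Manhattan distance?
40
(one optimal route: (-2, 3, -3) → (-5, -2, -3) → (-1, -3, -5) → (1, 1, 3) → (-2, 3, -3))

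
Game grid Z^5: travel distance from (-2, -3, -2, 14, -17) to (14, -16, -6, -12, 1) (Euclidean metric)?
37.9605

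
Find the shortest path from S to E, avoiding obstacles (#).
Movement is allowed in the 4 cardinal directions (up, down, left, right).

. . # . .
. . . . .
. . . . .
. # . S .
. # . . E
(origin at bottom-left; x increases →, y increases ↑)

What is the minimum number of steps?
2
(one shortest path: (3, 1) → (4, 1) → (4, 0))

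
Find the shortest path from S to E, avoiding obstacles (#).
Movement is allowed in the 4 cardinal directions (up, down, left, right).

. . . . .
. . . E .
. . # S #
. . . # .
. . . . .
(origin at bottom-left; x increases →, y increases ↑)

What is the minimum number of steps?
1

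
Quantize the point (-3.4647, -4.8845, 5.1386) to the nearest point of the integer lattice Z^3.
(-3, -5, 5)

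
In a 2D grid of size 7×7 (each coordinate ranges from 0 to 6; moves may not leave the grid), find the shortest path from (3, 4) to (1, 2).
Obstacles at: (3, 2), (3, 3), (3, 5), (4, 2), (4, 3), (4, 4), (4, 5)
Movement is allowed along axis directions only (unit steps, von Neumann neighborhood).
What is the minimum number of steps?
4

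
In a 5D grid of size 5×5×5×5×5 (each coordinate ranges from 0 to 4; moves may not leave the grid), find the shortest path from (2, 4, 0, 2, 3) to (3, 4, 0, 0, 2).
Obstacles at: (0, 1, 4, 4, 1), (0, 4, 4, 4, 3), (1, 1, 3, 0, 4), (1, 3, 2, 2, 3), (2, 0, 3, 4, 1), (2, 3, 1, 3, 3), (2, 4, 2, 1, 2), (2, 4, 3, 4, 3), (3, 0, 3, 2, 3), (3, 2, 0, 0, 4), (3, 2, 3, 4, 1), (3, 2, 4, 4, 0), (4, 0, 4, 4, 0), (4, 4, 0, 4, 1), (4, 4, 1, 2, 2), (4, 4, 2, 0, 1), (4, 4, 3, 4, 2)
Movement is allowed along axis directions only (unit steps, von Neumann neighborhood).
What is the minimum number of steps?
4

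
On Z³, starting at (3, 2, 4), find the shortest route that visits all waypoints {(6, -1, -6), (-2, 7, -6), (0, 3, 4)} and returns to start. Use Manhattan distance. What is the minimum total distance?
52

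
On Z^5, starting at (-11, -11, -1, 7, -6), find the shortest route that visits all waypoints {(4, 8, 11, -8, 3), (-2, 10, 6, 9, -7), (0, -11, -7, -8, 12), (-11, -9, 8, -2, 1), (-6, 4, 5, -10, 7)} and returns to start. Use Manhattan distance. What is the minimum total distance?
218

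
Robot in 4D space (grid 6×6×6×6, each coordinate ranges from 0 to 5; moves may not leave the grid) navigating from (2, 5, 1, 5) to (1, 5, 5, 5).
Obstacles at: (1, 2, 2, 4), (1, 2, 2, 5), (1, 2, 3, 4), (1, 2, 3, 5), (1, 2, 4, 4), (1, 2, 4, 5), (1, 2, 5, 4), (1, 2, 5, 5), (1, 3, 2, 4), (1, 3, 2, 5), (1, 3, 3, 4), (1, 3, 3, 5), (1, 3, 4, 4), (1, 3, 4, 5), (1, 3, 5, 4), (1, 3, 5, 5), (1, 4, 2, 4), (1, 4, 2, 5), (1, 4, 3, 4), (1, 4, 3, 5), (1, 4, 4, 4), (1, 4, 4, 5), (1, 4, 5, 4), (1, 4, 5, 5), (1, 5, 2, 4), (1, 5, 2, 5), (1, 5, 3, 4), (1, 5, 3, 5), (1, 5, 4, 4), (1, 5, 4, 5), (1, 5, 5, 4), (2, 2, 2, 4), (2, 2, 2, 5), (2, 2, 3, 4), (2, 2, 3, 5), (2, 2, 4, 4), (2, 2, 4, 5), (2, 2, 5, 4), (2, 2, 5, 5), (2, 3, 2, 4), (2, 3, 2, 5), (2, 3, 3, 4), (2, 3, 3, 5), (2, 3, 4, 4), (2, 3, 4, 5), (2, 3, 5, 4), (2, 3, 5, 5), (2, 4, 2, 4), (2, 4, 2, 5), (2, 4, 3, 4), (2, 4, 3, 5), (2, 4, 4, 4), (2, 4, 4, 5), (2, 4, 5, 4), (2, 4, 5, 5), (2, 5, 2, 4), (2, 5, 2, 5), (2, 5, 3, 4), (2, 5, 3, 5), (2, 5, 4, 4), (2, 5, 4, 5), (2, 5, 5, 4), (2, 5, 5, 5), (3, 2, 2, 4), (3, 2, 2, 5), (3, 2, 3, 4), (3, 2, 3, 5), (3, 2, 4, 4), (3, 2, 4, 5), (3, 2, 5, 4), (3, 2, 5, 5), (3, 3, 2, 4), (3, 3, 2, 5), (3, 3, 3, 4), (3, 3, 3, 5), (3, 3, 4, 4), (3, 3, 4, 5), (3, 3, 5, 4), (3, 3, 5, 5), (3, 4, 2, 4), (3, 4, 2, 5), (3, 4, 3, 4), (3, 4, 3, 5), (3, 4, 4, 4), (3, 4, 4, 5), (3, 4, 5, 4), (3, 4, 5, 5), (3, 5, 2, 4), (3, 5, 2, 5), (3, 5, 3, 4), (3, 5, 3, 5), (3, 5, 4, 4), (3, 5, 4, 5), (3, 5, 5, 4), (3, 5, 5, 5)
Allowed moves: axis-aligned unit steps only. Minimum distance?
7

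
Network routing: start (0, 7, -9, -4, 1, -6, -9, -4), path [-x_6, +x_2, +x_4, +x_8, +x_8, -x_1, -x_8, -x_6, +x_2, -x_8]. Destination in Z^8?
(-1, 9, -9, -3, 1, -8, -9, -4)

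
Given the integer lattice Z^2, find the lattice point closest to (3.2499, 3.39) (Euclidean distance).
(3, 3)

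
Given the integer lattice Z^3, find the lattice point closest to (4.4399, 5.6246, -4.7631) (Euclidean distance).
(4, 6, -5)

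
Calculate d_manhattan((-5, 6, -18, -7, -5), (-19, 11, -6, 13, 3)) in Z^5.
59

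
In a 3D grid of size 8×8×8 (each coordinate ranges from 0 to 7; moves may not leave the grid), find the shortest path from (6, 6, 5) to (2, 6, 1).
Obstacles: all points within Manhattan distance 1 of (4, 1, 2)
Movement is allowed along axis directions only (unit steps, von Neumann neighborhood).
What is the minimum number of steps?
8
(one shortest path: (6, 6, 5) → (5, 6, 5) → (4, 6, 5) → (3, 6, 5) → (2, 6, 5) → (2, 6, 4) → (2, 6, 3) → (2, 6, 2) → (2, 6, 1))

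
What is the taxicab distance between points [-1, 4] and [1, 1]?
5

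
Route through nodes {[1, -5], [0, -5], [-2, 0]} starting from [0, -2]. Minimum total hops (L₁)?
12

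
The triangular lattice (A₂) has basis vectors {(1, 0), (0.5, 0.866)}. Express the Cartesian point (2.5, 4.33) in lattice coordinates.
5b₂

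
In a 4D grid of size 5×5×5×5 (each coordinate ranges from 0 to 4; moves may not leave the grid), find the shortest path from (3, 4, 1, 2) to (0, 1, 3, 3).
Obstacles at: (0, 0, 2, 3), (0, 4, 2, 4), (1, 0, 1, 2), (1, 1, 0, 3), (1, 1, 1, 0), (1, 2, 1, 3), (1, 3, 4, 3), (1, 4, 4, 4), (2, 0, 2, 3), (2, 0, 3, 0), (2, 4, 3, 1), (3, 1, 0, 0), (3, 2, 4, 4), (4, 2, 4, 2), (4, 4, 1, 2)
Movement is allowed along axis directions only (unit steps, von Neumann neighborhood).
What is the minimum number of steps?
9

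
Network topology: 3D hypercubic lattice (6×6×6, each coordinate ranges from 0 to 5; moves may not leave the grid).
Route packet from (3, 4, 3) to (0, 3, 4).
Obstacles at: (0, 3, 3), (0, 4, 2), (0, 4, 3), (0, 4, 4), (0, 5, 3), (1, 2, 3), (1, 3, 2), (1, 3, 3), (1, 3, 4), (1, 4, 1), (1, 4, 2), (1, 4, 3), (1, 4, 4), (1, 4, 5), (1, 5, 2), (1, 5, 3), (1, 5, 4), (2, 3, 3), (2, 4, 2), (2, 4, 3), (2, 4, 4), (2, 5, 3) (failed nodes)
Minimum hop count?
7
(one shortest path: (3, 4, 3) → (3, 3, 3) → (3, 2, 3) → (2, 2, 3) → (2, 2, 4) → (1, 2, 4) → (0, 2, 4) → (0, 3, 4))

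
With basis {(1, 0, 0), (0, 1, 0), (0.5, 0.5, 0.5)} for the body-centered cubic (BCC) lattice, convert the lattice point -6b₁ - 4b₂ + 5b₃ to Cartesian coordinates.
(-3.5, -1.5, 2.5)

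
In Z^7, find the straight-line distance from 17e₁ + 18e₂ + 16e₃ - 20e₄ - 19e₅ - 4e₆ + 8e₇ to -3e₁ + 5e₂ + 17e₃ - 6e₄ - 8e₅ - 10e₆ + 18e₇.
31.9844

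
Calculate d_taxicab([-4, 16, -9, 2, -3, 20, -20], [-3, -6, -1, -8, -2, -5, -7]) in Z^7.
80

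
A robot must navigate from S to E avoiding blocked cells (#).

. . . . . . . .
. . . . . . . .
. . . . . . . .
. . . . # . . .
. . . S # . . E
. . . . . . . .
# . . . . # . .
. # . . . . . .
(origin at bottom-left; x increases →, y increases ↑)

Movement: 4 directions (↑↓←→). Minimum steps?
6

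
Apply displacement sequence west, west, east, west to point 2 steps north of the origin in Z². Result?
(-2, 2)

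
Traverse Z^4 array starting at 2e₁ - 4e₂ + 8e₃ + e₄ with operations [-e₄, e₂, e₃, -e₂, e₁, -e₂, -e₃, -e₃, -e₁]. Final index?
(2, -5, 7, 0)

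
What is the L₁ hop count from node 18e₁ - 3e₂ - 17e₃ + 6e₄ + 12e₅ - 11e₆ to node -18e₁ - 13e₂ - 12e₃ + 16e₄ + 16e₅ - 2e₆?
74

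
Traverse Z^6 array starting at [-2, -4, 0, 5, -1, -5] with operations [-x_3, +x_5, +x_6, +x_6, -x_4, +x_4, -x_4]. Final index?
(-2, -4, -1, 4, 0, -3)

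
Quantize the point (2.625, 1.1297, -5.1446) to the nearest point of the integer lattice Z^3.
(3, 1, -5)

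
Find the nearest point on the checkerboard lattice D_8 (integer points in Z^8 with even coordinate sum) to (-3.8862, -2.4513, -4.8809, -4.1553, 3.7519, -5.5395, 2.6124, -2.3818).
(-4, -2, -5, -4, 4, -6, 3, -2)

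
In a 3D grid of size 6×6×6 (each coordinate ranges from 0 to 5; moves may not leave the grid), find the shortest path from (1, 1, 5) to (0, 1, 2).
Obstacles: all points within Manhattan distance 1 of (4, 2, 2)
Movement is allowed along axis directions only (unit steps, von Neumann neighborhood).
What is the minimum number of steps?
4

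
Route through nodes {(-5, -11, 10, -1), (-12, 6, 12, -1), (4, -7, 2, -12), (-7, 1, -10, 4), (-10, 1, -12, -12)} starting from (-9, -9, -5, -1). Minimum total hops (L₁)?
137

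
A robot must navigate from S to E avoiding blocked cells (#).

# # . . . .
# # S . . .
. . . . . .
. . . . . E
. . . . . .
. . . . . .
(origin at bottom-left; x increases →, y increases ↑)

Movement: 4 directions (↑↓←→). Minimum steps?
5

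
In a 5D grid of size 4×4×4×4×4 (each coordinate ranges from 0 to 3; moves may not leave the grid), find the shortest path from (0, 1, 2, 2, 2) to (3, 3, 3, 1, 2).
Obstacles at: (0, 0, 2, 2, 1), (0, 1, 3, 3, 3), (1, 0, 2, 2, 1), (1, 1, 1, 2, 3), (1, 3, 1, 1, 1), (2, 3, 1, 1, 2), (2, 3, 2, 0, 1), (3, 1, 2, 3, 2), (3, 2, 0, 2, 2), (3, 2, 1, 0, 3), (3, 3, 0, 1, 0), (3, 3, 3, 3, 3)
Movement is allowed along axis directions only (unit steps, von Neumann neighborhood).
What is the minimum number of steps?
7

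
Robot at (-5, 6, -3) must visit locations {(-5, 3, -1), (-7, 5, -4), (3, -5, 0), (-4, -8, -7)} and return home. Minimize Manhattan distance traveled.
62
(one optimal route: (-5, 6, -3) → (-5, 3, -1) → (3, -5, 0) → (-4, -8, -7) → (-7, 5, -4) → (-5, 6, -3))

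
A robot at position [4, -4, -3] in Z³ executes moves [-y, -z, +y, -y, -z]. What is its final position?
(4, -5, -5)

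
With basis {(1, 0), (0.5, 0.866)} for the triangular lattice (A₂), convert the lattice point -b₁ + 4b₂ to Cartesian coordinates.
(1, 3.464)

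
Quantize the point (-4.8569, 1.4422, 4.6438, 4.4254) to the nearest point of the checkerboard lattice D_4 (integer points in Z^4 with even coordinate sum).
(-5, 2, 5, 4)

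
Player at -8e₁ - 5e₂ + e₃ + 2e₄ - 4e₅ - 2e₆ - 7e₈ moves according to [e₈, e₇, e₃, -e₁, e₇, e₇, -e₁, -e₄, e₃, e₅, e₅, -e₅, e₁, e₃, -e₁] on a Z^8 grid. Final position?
(-10, -5, 4, 1, -3, -2, 3, -6)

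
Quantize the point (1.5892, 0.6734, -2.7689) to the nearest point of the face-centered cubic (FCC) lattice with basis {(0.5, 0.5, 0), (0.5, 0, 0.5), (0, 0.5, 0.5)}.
(1.5, 0.5, -3)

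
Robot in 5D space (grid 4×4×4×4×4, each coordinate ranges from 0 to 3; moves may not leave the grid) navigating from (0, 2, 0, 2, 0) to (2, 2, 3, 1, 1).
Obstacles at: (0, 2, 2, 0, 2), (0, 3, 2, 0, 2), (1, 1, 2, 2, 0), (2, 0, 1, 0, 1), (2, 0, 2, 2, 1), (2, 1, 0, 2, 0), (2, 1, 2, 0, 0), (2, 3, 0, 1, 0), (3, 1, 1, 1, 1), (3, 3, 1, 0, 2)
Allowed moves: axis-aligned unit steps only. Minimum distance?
7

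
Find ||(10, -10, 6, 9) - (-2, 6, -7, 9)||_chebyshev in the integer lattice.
16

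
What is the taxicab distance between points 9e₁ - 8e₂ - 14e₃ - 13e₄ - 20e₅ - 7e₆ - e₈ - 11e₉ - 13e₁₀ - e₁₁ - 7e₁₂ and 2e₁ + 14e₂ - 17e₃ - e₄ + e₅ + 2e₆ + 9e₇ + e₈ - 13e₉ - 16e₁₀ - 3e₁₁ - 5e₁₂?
94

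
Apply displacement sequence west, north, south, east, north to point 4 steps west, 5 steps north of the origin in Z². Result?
(-4, 6)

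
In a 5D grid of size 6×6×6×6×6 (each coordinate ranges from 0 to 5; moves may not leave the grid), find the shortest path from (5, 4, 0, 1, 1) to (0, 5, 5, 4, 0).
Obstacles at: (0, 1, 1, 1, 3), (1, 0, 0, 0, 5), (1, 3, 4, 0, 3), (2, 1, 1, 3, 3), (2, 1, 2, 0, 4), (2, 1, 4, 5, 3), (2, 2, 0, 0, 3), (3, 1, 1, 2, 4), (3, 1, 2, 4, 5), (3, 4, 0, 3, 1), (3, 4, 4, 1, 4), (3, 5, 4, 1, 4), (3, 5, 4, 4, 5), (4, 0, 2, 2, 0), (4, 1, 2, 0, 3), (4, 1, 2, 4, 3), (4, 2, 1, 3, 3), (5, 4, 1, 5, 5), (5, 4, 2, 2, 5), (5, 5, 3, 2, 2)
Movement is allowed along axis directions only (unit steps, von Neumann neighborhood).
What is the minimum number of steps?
15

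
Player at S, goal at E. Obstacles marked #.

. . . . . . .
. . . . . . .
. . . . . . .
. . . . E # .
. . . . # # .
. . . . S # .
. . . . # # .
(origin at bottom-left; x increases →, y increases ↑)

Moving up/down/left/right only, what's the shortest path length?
4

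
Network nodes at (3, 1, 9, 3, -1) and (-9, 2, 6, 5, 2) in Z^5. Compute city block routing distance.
21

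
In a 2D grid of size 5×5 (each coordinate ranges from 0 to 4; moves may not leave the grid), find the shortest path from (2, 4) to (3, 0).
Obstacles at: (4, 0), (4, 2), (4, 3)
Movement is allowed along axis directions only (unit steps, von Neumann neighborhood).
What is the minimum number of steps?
5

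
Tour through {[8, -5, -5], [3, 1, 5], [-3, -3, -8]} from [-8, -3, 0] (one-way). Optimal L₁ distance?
50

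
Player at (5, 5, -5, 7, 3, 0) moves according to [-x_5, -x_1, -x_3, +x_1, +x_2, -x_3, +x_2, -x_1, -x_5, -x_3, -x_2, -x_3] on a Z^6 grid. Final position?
(4, 6, -9, 7, 1, 0)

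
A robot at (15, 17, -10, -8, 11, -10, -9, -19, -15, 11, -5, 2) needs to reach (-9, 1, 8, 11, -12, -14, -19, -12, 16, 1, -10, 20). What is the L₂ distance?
60.1747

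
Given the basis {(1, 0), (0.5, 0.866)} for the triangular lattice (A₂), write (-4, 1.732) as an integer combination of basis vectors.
-5b₁ + 2b₂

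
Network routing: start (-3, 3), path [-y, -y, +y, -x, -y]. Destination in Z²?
(-4, 1)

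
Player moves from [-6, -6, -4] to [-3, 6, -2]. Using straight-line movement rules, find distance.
12.53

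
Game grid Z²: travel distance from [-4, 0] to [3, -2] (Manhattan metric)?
9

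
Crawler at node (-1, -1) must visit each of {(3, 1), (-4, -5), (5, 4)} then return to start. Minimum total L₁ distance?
36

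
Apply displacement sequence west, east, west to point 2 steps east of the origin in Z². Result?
(1, 0)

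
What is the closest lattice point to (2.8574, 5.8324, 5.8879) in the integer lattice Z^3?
(3, 6, 6)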